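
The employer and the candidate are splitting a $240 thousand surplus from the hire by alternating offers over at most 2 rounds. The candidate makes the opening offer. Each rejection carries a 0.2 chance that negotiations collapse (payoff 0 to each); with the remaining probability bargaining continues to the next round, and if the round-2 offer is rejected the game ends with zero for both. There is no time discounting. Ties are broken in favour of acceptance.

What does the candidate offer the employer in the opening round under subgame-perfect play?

Round 2 (the employer proposes): rejection yields 0 for the candidate; the employer offers 0 and keeps 240.
Round 1 (the candidate proposes): rejecting gives the employer an expected 0.8 × 240 = 192, so the candidate offers 192, keeping 48.

192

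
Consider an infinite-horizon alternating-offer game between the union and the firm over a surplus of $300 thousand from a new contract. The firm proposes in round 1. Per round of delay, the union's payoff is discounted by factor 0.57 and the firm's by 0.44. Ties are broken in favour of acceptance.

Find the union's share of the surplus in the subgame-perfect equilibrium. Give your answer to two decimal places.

Let x be the firm's share when the firm proposes and y be the union's share when the union proposes.
The union accepts iff offered ≥ 0.57·y, so x = 300 − 0.57y. Symmetrically y = 300 − 0.44x.
Substituting: x = 300 − 0.57(300 − 0.44x), giving x(1 − 0.44·0.57) = 300(1 − 0.57).
So x = 300 × 0.43 / 0.7492 ≈ 172.1837, and the union receives 300 − x ≈ 127.8163.

127.82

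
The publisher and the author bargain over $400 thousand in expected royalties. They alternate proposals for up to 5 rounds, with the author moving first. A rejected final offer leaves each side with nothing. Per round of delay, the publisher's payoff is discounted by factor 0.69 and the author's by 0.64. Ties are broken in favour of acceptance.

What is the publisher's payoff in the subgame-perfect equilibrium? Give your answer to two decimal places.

Work backward from the last round.
Round 5 (the author proposes): rejection yields 0 for the publisher; the author offers 0 and keeps 400.
Round 4 (the publisher proposes): the author can get 400 next round, worth 0.64 × 400 = 256 now. The publisher offers 256 and keeps 400 − 256 = 144.
Round 3 (the author proposes): the publisher can get 144 next round, worth 0.69 × 144 = 99.36 now. The author offers 99.36 and keeps 400 − 99.36 = 300.64.
Round 2 (the publisher proposes): the author can get 300.64 next round, worth 0.64 × 300.64 = 192.4096 now; the publisher offers that and keeps 207.5904.
Round 1 (the author proposes): the publisher can get 207.5904 next round, worth 0.69 × 207.5904 = 143.237376 now; the author offers that and keeps 256.762624.

143.24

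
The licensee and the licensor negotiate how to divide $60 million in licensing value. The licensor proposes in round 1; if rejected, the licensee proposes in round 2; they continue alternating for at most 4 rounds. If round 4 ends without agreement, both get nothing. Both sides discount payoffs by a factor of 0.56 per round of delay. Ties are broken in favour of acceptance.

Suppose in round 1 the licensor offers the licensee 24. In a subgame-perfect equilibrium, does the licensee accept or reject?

Reject

Round 4 (the licensee proposes): rejection yields 0 for the licensor; the licensee offers 0 and keeps 60.
Round 3 (the licensor proposes): the licensee can get 60 next round, worth 0.56 × 60 = 33.6 now; the licensor offers that and keeps 26.4.
Round 2 (the licensee proposes): the licensor can get 26.4 next round, worth 0.56 × 26.4 = 14.784 now. The licensee offers 14.784 and keeps 60 − 14.784 = 45.216.
So by rejecting in round 1, the licensee gets 45.216 next round, worth 0.56 × 45.216 = 25.32096 now.
Offer 24 < 25.32096, so the licensee rejects.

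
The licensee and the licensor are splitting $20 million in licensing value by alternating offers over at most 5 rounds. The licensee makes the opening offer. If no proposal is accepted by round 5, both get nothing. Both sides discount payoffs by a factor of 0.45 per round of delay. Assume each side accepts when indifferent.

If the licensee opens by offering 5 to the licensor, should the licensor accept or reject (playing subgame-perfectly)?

Round 5 (the licensee proposes): rejection yields 0 for the licensor; the licensee offers 0 and keeps 20.
Round 4 (the licensor proposes): the licensee can get 20 next round, worth 0.45 × 20 = 9 now. The licensor offers 9 and keeps 20 − 9 = 11.
Round 3 (the licensee proposes): the licensor can get 11 next round, worth 0.45 × 11 = 4.95 now, so the licensee offers 4.95, keeping 15.05.
Round 2 (the licensor proposes): the licensee can get 15.05 next round, worth 0.45 × 15.05 = 6.7725 now. The licensor offers 6.7725 and keeps 20 − 6.7725 = 13.2275.
So by rejecting in round 1, the licensor gets 13.2275 next round, worth 0.45 × 13.2275 = 5.952375 now.
Offer 5 < 5.952375, so the licensor rejects.

Reject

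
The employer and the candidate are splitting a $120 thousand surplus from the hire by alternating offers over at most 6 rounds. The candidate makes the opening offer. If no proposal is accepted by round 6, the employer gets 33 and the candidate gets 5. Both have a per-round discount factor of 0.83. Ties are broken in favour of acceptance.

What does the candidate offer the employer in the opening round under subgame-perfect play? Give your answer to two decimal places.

By backward induction:
Round 6 (the employer proposes): the candidate gets 5 if talks fail, so the employer offers 5 and keeps 115.
Round 5 (the candidate proposes): the employer can get 115 next round, worth 0.83 × 115 = 95.45 now; the candidate offers that and keeps 24.55.
Round 4 (the employer proposes): the candidate can get 24.55 next round, worth 0.83 × 24.55 = 20.3765 now. The employer offers 20.3765 and keeps 120 − 20.3765 = 99.6235.
Round 3 (the candidate proposes): the employer can get 99.6235 next round, worth 0.83 × 99.6235 = 82.687505 now. The candidate offers 82.687505 and keeps 120 − 82.687505 = 37.312495.
Round 2 (the employer proposes): the candidate can get 37.312495 next round, worth 0.83 × 37.312495 = 30.96937085 now, so the employer offers 30.96937085, keeping 89.03062915.
Round 1 (the candidate proposes): the employer can get 89.03062915 next round, worth 0.83 × 89.03062915 = 73.8954221945 now. The candidate offers 73.8954221945 and keeps 120 − 73.8954221945 = 46.1045778055.

73.90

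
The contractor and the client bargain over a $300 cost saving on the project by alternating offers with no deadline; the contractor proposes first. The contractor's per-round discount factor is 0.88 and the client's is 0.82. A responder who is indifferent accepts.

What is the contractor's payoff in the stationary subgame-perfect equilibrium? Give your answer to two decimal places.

When the contractor proposes, the client accepts any offer worth at least 0.82 times what the client would get by proposing next round; and vice versa.
This gives x = 300 − 0.82y and y = 300 − 0.88x, where x and y are each side's share when it proposes.
Hence (1 − 0.82·0.88)x = 300(1 − 0.82), i.e. 0.2784·x = 54.
x ≈ 193.9655; the client's share is 300 − x ≈ 106.0345.

193.97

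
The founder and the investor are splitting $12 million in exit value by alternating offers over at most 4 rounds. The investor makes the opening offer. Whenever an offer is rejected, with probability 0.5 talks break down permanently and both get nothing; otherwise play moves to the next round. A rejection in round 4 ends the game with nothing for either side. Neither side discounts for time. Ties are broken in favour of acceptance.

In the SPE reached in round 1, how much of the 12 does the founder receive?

4.5

Round 4 (the founder proposes): rejection yields 0 for the investor; the founder offers 0 and keeps 12.
Round 3 (the investor proposes): rejecting gives the founder an expected 0.5 × 12 = 6. The investor offers 6 and keeps 12 − 6 = 6.
Round 2 (the founder proposes): rejecting gives the investor an expected 0.5 × 6 = 3. The founder offers 3 and keeps 12 − 3 = 9.
Round 1 (the investor proposes): rejecting gives the founder an expected 0.5 × 9 = 4.5. The investor offers 4.5 and keeps 12 − 4.5 = 7.5.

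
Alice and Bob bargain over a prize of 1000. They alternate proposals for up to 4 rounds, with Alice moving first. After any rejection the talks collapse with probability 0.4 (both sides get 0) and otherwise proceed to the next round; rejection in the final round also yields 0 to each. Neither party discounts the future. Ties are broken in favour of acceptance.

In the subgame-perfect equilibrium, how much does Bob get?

By backward induction:
Round 4 (Bob proposes): Alice will accept anything ≥ 0, so Bob offers 0 and keeps 1000.
Round 3 (Alice proposes): rejecting gives Bob an expected 0.6 × 1000 = 600; Alice offers that and keeps 400.
Round 2 (Bob proposes): rejecting gives Alice an expected 0.6 × 400 = 240; Bob offers that and keeps 760.
Round 1 (Alice proposes): rejecting gives Bob an expected 0.6 × 760 = 456; Alice offers that and keeps 544.

456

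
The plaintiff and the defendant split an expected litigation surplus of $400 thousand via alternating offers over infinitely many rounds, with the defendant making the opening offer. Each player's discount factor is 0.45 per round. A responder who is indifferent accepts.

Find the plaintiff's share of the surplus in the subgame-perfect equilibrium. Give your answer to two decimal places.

124.14

In a stationary SPE each proposer offers the other exactly their discounted continuation value.
If the defendant keeps x when proposing and the plaintiff keeps y when proposing, then x = 400 − 0.45y and y = 400 − 0.45x.
Solving: x = 400(1 − 0.45) / (1 − 0.45·0.45) = 220 / 0.7975 ≈ 275.8621.
The plaintiff gets 400 − 275.8621 ≈ 124.1379.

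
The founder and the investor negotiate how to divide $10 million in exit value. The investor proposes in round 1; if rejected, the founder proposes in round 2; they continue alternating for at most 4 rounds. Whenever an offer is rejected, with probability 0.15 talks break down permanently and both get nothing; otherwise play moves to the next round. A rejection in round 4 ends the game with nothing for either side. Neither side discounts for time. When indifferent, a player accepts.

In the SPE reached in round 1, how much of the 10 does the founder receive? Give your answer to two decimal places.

By backward induction:
Round 4 (the founder proposes): rejection yields 0 for the investor; the founder offers 0 and keeps 10.
Round 3 (the investor proposes): rejecting gives the founder an expected 0.85 × 10 = 8.5, so the investor offers 8.5, keeping 1.5.
Round 2 (the founder proposes): rejecting gives the investor an expected 0.85 × 1.5 = 1.275, so the founder offers 1.275, keeping 8.725.
Round 1 (the investor proposes): rejecting gives the founder an expected 0.85 × 8.725 = 7.41625, so the investor offers 7.41625, keeping 2.58375.

7.42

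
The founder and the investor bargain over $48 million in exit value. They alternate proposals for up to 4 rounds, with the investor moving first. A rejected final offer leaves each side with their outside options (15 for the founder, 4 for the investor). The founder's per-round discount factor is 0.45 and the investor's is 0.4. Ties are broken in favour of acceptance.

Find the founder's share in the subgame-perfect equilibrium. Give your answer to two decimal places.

Round 4 (the founder proposes): the investor gets 4 if talks fail, so the founder offers 4 and keeps 44.
Round 3 (the investor proposes): the founder can get 44 next round, worth 0.45 × 44 = 19.8 now; the investor offers that and keeps 28.2.
Round 2 (the founder proposes): the investor can get 28.2 next round, worth 0.4 × 28.2 = 11.28 now. The founder offers 11.28 and keeps 48 − 11.28 = 36.72.
Round 1 (the investor proposes): the founder can get 36.72 next round, worth 0.45 × 36.72 = 16.524 now, so the investor offers 16.524, keeping 31.476.

16.52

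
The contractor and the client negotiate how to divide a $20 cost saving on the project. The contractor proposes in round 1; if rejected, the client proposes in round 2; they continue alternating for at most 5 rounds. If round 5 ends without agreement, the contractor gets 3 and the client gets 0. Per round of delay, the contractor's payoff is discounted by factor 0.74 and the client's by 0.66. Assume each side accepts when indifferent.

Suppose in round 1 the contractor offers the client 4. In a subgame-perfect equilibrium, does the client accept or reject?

Reject

Work out the client's continuation value if the offer is rejected.
Round 5 (the contractor proposes): rejection yields 0 for the client; the contractor offers 0 and keeps 20.
Round 4 (the client proposes): the contractor can get 20 next round, worth 0.74 × 20 = 14.8 now. The client offers 14.8 and keeps 20 − 14.8 = 5.2.
Round 3 (the contractor proposes): the client can get 5.2 next round, worth 0.66 × 5.2 = 3.432 now, so the contractor offers 3.432, keeping 16.568.
Round 2 (the client proposes): the contractor can get 16.568 next round, worth 0.74 × 16.568 = 12.26032 now; the client offers that and keeps 7.73968.
So by rejecting in round 1, the client gets 7.73968 next round, worth 0.66 × 7.73968 = 5.1081888 now.
Offer 4 < 5.1081888, so the client rejects.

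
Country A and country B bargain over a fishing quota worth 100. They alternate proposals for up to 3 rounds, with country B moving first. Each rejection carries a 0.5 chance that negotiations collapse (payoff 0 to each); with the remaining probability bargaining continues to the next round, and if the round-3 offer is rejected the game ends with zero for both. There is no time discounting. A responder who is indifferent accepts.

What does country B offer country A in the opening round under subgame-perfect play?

Round 3 (country B proposes): country A will accept anything ≥ 0, so country B offers 0 and keeps 100.
Round 2 (country A proposes): rejecting gives country B an expected 0.5 × 100 = 50. Country A offers 50 and keeps 100 − 50 = 50.
Round 1 (country B proposes): rejecting gives country A an expected 0.5 × 50 = 25; country B offers that and keeps 75.

25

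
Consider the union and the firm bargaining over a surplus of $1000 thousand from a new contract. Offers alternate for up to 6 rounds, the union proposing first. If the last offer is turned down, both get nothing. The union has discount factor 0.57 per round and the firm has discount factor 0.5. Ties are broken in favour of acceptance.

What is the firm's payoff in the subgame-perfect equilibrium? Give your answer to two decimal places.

316.89

By backward induction:
Round 6 (the firm proposes): rejection yields 0 for the union; the firm offers 0 and keeps 1000.
Round 5 (the union proposes): the firm can get 1000 next round, worth 0.5 × 1000 = 500 now, so the union offers 500, keeping 500.
Round 4 (the firm proposes): the union can get 500 next round, worth 0.57 × 500 = 285 now. The firm offers 285 and keeps 1000 − 285 = 715.
Round 3 (the union proposes): the firm can get 715 next round, worth 0.5 × 715 = 357.5 now; the union offers that and keeps 642.5.
Round 2 (the firm proposes): the union can get 642.5 next round, worth 0.57 × 642.5 = 366.225 now. The firm offers 366.225 and keeps 1000 − 366.225 = 633.775.
Round 1 (the union proposes): the firm can get 633.775 next round, worth 0.5 × 633.775 = 316.8875 now. The union offers 316.8875 and keeps 1000 − 316.8875 = 683.1125.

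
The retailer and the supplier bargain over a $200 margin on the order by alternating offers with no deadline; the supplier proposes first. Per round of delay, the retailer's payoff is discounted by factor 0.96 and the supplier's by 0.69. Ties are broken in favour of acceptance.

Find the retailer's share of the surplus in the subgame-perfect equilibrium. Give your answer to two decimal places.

176.30

In a stationary SPE each proposer offers the other exactly their discounted continuation value.
If the supplier keeps x when proposing and the retailer keeps y when proposing, then x = 200 − 0.96y and y = 200 − 0.69x.
Solving: x = 200(1 − 0.96) / (1 − 0.69·0.96) = 8 / 0.3376 ≈ 23.6967.
The retailer gets 200 − 23.6967 ≈ 176.3033.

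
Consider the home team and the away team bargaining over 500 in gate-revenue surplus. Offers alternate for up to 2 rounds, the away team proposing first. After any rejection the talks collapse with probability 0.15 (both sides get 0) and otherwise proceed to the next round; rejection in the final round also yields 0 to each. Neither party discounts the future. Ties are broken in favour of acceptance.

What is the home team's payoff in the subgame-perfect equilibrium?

425

By backward induction:
Round 2 (the home team proposes): the away team will accept anything ≥ 0, so the home team offers 0 and keeps 500.
Round 1 (the away team proposes): rejecting gives the home team an expected 0.85 × 500 = 425, so the away team offers 425, keeping 75.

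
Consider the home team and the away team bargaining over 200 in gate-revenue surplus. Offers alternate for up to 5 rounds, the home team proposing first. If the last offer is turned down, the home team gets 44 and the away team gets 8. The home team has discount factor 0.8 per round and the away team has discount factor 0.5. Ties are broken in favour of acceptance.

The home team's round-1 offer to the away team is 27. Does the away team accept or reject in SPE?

Round 5 (the home team proposes): the away team gets 8 if talks fail, so the home team offers 8 and keeps 192.
Round 4 (the away team proposes): the home team can get 192 next round, worth 0.8 × 192 = 153.6 now; the away team offers that and keeps 46.4.
Round 3 (the home team proposes): the away team can get 46.4 next round, worth 0.5 × 46.4 = 23.2 now, so the home team offers 23.2, keeping 176.8.
Round 2 (the away team proposes): the home team can get 176.8 next round, worth 0.8 × 176.8 = 141.44 now, so the away team offers 141.44, keeping 58.56.
So by rejecting in round 1, the away team gets 58.56 next round, worth 0.5 × 58.56 = 29.28 now.
Offer 27 < 29.28, so the away team rejects.

Reject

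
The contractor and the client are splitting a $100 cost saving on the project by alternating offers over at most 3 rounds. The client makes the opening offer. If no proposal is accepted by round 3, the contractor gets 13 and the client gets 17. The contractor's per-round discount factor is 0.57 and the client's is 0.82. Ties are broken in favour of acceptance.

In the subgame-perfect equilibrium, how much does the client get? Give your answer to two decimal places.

83.66

Round 3 (the client proposes): the contractor gets 13 if talks fail, so the client offers 13 and keeps 87.
Round 2 (the contractor proposes): the client can get 87 next round, worth 0.82 × 87 = 71.34 now. The contractor offers 71.34 and keeps 100 − 71.34 = 28.66.
Round 1 (the client proposes): the contractor can get 28.66 next round, worth 0.57 × 28.66 = 16.3362 now, so the client offers 16.3362, keeping 83.6638.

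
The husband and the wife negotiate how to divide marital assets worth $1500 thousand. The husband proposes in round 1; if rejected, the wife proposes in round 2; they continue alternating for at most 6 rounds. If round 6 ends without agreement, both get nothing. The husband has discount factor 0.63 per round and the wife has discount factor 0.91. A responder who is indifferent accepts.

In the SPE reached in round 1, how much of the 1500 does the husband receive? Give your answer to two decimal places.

Round 6 (the wife proposes): rejection yields 0 for the husband; the wife offers 0 and keeps 1500.
Round 5 (the husband proposes): the wife can get 1500 next round, worth 0.91 × 1500 = 1365 now; the husband offers that and keeps 135.
Round 4 (the wife proposes): the husband can get 135 next round, worth 0.63 × 135 = 85.05 now; the wife offers that and keeps 1414.95.
Round 3 (the husband proposes): the wife can get 1414.95 next round, worth 0.91 × 1414.95 = 1287.6045 now, so the husband offers 1287.6045, keeping 212.3955.
Round 2 (the wife proposes): the husband can get 212.3955 next round, worth 0.63 × 212.3955 = 133.809165 now. The wife offers 133.809165 and keeps 1500 − 133.809165 = 1366.190835.
Round 1 (the husband proposes): the wife can get 1366.190835 next round, worth 0.91 × 1366.190835 = 1243.23365985 now. The husband offers 1243.23365985 and keeps 1500 − 1243.23365985 = 256.76634015.

256.77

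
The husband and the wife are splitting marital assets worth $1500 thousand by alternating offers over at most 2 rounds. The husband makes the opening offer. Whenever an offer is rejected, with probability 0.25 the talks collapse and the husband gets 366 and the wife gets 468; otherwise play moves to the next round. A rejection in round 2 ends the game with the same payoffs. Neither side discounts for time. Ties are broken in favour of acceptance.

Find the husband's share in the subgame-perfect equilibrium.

By backward induction:
Round 2 (the wife proposes): the husband gets 366 if talks fail, so the wife offers 366 and keeps 1134.
Round 1 (the husband proposes): rejecting gives the wife an expected 0.75 × 1134 + 0.25 × 468 = 967.5; the husband offers that and keeps 532.5.

532.5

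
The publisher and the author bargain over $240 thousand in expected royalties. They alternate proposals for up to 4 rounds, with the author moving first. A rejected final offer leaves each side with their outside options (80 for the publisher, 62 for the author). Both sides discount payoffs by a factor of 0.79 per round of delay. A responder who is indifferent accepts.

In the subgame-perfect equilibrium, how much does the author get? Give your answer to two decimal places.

Round 4 (the publisher proposes): the author gets 62 if talks fail, so the publisher offers 62 and keeps 178.
Round 3 (the author proposes): the publisher can get 178 next round, worth 0.79 × 178 = 140.62 now, so the author offers 140.62, keeping 99.38.
Round 2 (the publisher proposes): the author can get 99.38 next round, worth 0.79 × 99.38 = 78.5102 now. The publisher offers 78.5102 and keeps 240 − 78.5102 = 161.4898.
Round 1 (the author proposes): the publisher can get 161.4898 next round, worth 0.79 × 161.4898 = 127.576942 now; the author offers that and keeps 112.423058.

112.42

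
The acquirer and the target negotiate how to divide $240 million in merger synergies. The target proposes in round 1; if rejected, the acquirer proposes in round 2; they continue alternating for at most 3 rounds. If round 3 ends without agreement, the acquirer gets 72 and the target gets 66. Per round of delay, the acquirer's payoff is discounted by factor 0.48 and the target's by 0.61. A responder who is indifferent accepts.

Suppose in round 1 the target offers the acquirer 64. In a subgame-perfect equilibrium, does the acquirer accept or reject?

Round 3 (the target proposes): the acquirer gets 72 if talks fail, so the target offers 72 and keeps 168.
Round 2 (the acquirer proposes): the target can get 168 next round, worth 0.61 × 168 = 102.48 now; the acquirer offers that and keeps 137.52.
So by rejecting in round 1, the acquirer gets 137.52 next round, worth 0.48 × 137.52 = 66.0096 now.
Offer 64 < 66.0096, so the acquirer rejects.

Reject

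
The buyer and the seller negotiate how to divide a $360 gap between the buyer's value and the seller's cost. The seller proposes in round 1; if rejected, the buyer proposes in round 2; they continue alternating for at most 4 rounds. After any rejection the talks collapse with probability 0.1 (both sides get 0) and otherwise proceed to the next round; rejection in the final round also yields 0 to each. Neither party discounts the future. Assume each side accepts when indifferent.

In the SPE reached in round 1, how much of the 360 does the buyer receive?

294.84

By backward induction:
Round 4 (the buyer proposes): the seller will accept anything ≥ 0, so the buyer offers 0 and keeps 360.
Round 3 (the seller proposes): rejecting gives the buyer an expected 0.9 × 360 = 324, so the seller offers 324, keeping 36.
Round 2 (the buyer proposes): rejecting gives the seller an expected 0.9 × 36 = 32.4; the buyer offers that and keeps 327.6.
Round 1 (the seller proposes): rejecting gives the buyer an expected 0.9 × 327.6 = 294.84; the seller offers that and keeps 65.16.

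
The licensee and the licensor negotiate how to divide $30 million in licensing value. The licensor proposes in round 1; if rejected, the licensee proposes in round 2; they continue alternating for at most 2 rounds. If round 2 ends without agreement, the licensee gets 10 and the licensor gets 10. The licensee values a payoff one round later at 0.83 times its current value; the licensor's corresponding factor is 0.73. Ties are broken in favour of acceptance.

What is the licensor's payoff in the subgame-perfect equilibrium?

Round 2 (the licensee proposes): the licensor gets 10 if talks fail, so the licensee offers 10 and keeps 20.
Round 1 (the licensor proposes): the licensee can get 20 next round, worth 0.83 × 20 = 16.6 now, so the licensor offers 16.6, keeping 13.4.

13.4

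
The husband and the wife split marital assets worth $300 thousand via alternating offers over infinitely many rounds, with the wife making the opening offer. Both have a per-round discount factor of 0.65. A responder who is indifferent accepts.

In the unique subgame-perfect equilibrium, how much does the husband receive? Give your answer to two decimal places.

118.18

When the wife proposes, the husband accepts any offer worth at least 0.65 times what the husband would get by proposing next round; and vice versa.
This gives x = 300 − 0.65y and y = 300 − 0.65x, where x and y are each side's share when it proposes.
Hence (1 − 0.65·0.65)x = 300(1 − 0.65), i.e. 0.5775·x = 105.
x ≈ 181.8182; the husband's share is 300 − x ≈ 118.1818.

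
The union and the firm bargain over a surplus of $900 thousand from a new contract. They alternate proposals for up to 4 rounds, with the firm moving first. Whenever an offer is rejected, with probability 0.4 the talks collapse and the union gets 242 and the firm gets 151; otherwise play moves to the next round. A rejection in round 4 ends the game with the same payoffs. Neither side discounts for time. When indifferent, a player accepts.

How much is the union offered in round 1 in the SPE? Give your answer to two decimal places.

473.19

Round 4 (the union proposes): the firm gets 151 if talks fail, so the union offers 151 and keeps 749.
Round 3 (the firm proposes): rejecting gives the union an expected 0.6 × 749 + 0.4 × 242 = 546.2. The firm offers 546.2 and keeps 900 − 546.2 = 353.8.
Round 2 (the union proposes): rejecting gives the firm an expected 0.6 × 353.8 + 0.4 × 151 = 272.68; the union offers that and keeps 627.32.
Round 1 (the firm proposes): rejecting gives the union an expected 0.6 × 627.32 + 0.4 × 242 = 473.192; the firm offers that and keeps 426.808.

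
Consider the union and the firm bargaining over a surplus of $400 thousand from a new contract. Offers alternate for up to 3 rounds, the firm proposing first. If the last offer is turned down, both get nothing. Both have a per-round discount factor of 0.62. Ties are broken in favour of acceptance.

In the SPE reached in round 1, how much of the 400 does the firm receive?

305.76

Round 3 (the firm proposes): rejection yields 0 for the union; the firm offers 0 and keeps 400.
Round 2 (the union proposes): the firm can get 400 next round, worth 0.62 × 400 = 248 now; the union offers that and keeps 152.
Round 1 (the firm proposes): the union can get 152 next round, worth 0.62 × 152 = 94.24 now; the firm offers that and keeps 305.76.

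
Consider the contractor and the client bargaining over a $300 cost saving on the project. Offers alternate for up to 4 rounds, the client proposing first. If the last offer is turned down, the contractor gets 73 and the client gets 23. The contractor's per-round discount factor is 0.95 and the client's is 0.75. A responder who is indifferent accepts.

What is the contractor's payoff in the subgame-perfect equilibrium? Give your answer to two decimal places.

258.74

Solve by backward induction from round 4.
Round 4 (the contractor proposes): the client gets 23 if talks fail, so the contractor offers 23 and keeps 277.
Round 3 (the client proposes): the contractor can get 277 next round, worth 0.95 × 277 = 263.15 now; the client offers that and keeps 36.85.
Round 2 (the contractor proposes): the client can get 36.85 next round, worth 0.75 × 36.85 = 27.6375 now. The contractor offers 27.6375 and keeps 300 − 27.6375 = 272.3625.
Round 1 (the client proposes): the contractor can get 272.3625 next round, worth 0.95 × 272.3625 = 258.744375 now, so the client offers 258.744375, keeping 41.255625.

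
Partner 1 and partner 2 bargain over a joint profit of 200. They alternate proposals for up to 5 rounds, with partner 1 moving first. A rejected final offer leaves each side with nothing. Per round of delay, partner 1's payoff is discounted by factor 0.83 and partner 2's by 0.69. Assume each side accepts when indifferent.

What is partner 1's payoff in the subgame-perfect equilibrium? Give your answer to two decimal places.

163.10

Round 5 (partner 1 proposes): rejection yields 0 for partner 2; partner 1 offers 0 and keeps 200.
Round 4 (partner 2 proposes): partner 1 can get 200 next round, worth 0.83 × 200 = 166 now; partner 2 offers that and keeps 34.
Round 3 (partner 1 proposes): partner 2 can get 34 next round, worth 0.69 × 34 = 23.46 now, so partner 1 offers 23.46, keeping 176.54.
Round 2 (partner 2 proposes): partner 1 can get 176.54 next round, worth 0.83 × 176.54 = 146.5282 now; partner 2 offers that and keeps 53.4718.
Round 1 (partner 1 proposes): partner 2 can get 53.4718 next round, worth 0.69 × 53.4718 = 36.895542 now, so partner 1 offers 36.895542, keeping 163.104458.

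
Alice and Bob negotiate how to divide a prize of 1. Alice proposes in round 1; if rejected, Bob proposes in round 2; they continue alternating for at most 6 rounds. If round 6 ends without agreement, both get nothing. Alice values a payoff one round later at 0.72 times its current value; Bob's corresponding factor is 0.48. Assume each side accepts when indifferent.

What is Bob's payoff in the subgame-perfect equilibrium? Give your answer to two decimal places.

Round 6 (Bob proposes): Alice will accept anything ≥ 0, so Bob offers 0 and keeps 1.
Round 5 (Alice proposes): Bob can get 1 next round, worth 0.48 × 1 = 0.48 now. Alice offers 0.48 and keeps 1 − 0.48 = 0.52.
Round 4 (Bob proposes): Alice can get 0.52 next round, worth 0.72 × 0.52 = 0.3744 now, so Bob offers 0.3744, keeping 0.6256.
Round 3 (Alice proposes): Bob can get 0.6256 next round, worth 0.48 × 0.6256 = 0.300288 now. Alice offers 0.300288 and keeps 1 − 0.300288 = 0.699712.
Round 2 (Bob proposes): Alice can get 0.699712 next round, worth 0.72 × 0.699712 = 0.50379264 now. Bob offers 0.50379264 and keeps 1 − 0.50379264 = 0.49620736.
Round 1 (Alice proposes): Bob can get 0.49620736 next round, worth 0.48 × 0.49620736 = 0.2381795328 now. Alice offers 0.2381795328 and keeps 1 − 0.2381795328 = 0.7618204672.

0.24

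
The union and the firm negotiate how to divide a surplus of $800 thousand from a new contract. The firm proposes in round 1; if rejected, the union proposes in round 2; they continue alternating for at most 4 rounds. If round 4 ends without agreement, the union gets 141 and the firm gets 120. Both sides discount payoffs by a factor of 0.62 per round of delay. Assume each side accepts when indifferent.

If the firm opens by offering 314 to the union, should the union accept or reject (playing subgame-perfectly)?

Round 4 (the union proposes): the firm gets 120 if talks fail, so the union offers 120 and keeps 680.
Round 3 (the firm proposes): the union can get 680 next round, worth 0.62 × 680 = 421.6 now. The firm offers 421.6 and keeps 800 − 421.6 = 378.4.
Round 2 (the union proposes): the firm can get 378.4 next round, worth 0.62 × 378.4 = 234.608 now. The union offers 234.608 and keeps 800 − 234.608 = 565.392.
So by rejecting in round 1, the union gets 565.392 next round, worth 0.62 × 565.392 = 350.54304 now.
Offer 314 < 350.54304, so the union rejects.

Reject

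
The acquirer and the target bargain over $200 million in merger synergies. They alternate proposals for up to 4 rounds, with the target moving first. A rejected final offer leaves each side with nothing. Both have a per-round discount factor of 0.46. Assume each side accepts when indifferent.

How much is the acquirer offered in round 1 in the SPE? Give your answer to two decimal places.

69.15

Round 4 (the acquirer proposes): the target will accept anything ≥ 0, so the acquirer offers 0 and keeps 200.
Round 3 (the target proposes): the acquirer can get 200 next round, worth 0.46 × 200 = 92 now; the target offers that and keeps 108.
Round 2 (the acquirer proposes): the target can get 108 next round, worth 0.46 × 108 = 49.68 now. The acquirer offers 49.68 and keeps 200 − 49.68 = 150.32.
Round 1 (the target proposes): the acquirer can get 150.32 next round, worth 0.46 × 150.32 = 69.1472 now. The target offers 69.1472 and keeps 200 − 69.1472 = 130.8528.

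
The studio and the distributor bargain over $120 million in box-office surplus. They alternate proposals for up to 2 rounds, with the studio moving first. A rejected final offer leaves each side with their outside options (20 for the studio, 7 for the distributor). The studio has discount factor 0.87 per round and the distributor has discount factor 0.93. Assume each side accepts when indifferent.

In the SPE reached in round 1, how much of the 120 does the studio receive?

Round 2 (the distributor proposes): the studio gets 20 if talks fail, so the distributor offers 20 and keeps 100.
Round 1 (the studio proposes): the distributor can get 100 next round, worth 0.93 × 100 = 93 now. The studio offers 93 and keeps 120 − 93 = 27.

27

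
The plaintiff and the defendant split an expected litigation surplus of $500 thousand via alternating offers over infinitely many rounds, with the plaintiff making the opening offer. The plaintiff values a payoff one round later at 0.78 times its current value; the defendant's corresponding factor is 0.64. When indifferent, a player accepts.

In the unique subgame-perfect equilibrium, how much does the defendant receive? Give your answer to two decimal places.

140.58

In a stationary SPE each proposer offers the other exactly their discounted continuation value.
If the plaintiff keeps x when proposing and the defendant keeps y when proposing, then x = 500 − 0.64y and y = 500 − 0.78x.
Solving: x = 500(1 − 0.64) / (1 − 0.78·0.64) = 180 / 0.5008 ≈ 359.4249.
The defendant gets 500 − 359.4249 ≈ 140.5751.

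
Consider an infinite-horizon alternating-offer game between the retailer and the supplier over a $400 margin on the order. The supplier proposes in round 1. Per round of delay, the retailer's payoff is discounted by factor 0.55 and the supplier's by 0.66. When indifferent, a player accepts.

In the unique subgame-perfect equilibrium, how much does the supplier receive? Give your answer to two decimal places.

282.57

When the supplier proposes, the retailer accepts any offer worth at least 0.55 times what the retailer would get by proposing next round; and vice versa.
This gives x = 400 − 0.55y and y = 400 − 0.66x, where x and y are each side's share when it proposes.
Hence (1 − 0.55·0.66)x = 400(1 − 0.55), i.e. 0.637·x = 180.
x ≈ 282.5746; the retailer's share is 400 − x ≈ 117.4254.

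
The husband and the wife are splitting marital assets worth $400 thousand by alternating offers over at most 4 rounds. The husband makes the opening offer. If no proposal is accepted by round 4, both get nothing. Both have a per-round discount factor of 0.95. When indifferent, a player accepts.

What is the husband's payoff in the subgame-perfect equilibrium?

Round 4 (the wife proposes): rejection yields 0 for the husband; the wife offers 0 and keeps 400.
Round 3 (the husband proposes): the wife can get 400 next round, worth 0.95 × 400 = 380 now, so the husband offers 380, keeping 20.
Round 2 (the wife proposes): the husband can get 20 next round, worth 0.95 × 20 = 19 now, so the wife offers 19, keeping 381.
Round 1 (the husband proposes): the wife can get 381 next round, worth 0.95 × 381 = 361.95 now, so the husband offers 361.95, keeping 38.05.

38.05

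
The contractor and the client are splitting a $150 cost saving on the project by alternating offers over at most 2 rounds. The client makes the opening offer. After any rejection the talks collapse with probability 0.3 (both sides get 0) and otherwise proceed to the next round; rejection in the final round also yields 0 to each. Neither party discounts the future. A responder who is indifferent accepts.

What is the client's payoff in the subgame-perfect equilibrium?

45

By backward induction:
Round 2 (the contractor proposes): the client will accept anything ≥ 0, so the contractor offers 0 and keeps 150.
Round 1 (the client proposes): rejecting gives the contractor an expected 0.7 × 150 = 105; the client offers that and keeps 45.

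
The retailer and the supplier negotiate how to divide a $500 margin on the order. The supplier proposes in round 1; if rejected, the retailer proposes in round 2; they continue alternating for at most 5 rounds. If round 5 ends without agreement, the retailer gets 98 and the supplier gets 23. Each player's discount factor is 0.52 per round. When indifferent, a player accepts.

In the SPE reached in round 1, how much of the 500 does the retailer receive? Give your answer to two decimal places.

165.71

Round 5 (the supplier proposes): the retailer gets 98 if talks fail, so the supplier offers 98 and keeps 402.
Round 4 (the retailer proposes): the supplier can get 402 next round, worth 0.52 × 402 = 209.04 now, so the retailer offers 209.04, keeping 290.96.
Round 3 (the supplier proposes): the retailer can get 290.96 next round, worth 0.52 × 290.96 = 151.2992 now, so the supplier offers 151.2992, keeping 348.7008.
Round 2 (the retailer proposes): the supplier can get 348.7008 next round, worth 0.52 × 348.7008 = 181.324416 now, so the retailer offers 181.324416, keeping 318.675584.
Round 1 (the supplier proposes): the retailer can get 318.675584 next round, worth 0.52 × 318.675584 = 165.71130368 now; the supplier offers that and keeps 334.28869632.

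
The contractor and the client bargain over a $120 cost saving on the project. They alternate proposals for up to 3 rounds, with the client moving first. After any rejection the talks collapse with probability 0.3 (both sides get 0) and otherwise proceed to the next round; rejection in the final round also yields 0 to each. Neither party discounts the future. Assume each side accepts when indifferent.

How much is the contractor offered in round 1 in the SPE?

25.2

Round 3 (the client proposes): the contractor will accept anything ≥ 0, so the client offers 0 and keeps 120.
Round 2 (the contractor proposes): rejecting gives the client an expected 0.7 × 120 = 84, so the contractor offers 84, keeping 36.
Round 1 (the client proposes): rejecting gives the contractor an expected 0.7 × 36 = 25.2. The client offers 25.2 and keeps 120 − 25.2 = 94.8.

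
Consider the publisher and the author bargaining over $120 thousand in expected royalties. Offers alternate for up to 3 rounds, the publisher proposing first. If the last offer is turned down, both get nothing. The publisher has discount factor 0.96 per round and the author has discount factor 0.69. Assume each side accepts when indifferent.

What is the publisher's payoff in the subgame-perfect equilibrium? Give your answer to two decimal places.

116.69

Work backward from the last round.
Round 3 (the publisher proposes): rejection yields 0 for the author; the publisher offers 0 and keeps 120.
Round 2 (the author proposes): the publisher can get 120 next round, worth 0.96 × 120 = 115.2 now, so the author offers 115.2, keeping 4.8.
Round 1 (the publisher proposes): the author can get 4.8 next round, worth 0.69 × 4.8 = 3.312 now. The publisher offers 3.312 and keeps 120 − 3.312 = 116.688.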